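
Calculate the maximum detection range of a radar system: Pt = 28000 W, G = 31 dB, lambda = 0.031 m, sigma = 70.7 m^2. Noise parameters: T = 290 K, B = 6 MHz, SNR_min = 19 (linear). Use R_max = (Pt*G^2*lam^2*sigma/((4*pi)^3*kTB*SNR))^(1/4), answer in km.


G_lin = 10^(31/10) = 1258.925412
R^4 = 28000 * 1258.925412^2 * 0.031^2 * 70.7 / ((4*pi)^3 * 1.38e-23 * 290 * 6000000.0 * 19)
R^4 = 3.33035e18 m^4
R_max = (3.33035e18)^(1/4) = 42719.1 m = 42.7 km

42.7 km


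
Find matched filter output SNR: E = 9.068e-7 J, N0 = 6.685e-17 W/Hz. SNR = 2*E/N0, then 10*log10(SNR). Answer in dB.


SNR_lin = 2 * 9.068e-7 / 6.685e-17 = 2.713e10
SNR_dB = 10*log10(2.713e10) = 104.3 dB

104.3 dB


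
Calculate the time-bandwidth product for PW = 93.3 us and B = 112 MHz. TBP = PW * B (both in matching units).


TBP = 93.3 * 112 = 10449.6

10449.6


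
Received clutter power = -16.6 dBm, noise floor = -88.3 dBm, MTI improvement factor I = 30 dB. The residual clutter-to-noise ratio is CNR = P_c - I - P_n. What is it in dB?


CNR = -16.6 - 30 - (-88.3) = 41.7 dB

41.7 dB


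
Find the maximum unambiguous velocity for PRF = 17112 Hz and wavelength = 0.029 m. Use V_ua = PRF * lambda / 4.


V_ua = 17112 * 0.029 / 4 = 124.1 m/s

124.1 m/s


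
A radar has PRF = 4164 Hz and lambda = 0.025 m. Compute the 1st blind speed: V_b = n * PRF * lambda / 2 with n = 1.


V_blind = 1 * 4164 * 0.025 / 2 = 52.1 m/s

52.1 m/s


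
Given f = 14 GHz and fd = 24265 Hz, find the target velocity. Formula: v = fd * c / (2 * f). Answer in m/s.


v = 24265 * 3e8 / (2 * 14000000000.0) = 260.0 m/s

260.0 m/s


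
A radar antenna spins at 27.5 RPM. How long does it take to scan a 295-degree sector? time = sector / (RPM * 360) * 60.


t = 295 / (27.5 * 360) * 60 = 1.79 s

1.79 s


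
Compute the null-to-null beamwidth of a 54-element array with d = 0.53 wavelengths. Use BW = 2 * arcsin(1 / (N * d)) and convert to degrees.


1/(N*d) = 1/(54*0.53) = 0.034941
BW = 2*arcsin(0.034941) = 4.0 degrees

4.0 degrees


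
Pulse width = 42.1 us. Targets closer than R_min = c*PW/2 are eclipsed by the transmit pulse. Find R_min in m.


R_min = 3e8 * 42.1e-6 / 2 = 6315.0 m

6315.0 m


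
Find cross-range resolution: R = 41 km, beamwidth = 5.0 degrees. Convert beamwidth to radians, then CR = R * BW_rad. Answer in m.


BW_rad = 0.087266463
CR = 41000 * 0.087266463 = 3577.9 m

3577.9 m


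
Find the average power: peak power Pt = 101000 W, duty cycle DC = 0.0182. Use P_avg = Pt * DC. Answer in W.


P_avg = 101000 * 0.0182 = 1838.2 W

1838.2 W


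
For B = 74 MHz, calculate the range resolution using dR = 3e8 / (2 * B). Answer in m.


dR = 3e8 / (2 * 74000000.0) = 2.03 m

2.03 m


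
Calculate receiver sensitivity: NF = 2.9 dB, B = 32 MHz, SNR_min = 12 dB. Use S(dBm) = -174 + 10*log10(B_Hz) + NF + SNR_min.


10*log10(32000000.0) = 75.05
S = -174 + 75.05 + 2.9 + 12 = -84.0 dBm

-84.0 dBm


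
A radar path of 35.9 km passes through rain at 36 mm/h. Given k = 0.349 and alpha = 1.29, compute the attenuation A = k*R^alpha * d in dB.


gamma = 0.349 * 36^1.29 = 35.518585 dB/km
A = 35.518585 * 35.9 = 1275.12 dB

1275.12 dB


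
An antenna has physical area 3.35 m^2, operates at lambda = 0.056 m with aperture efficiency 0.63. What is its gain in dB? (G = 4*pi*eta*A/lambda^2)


G_linear = 4*pi*0.63*3.35/0.056^2 = 8457.06
G_dB = 10*log10(8457.06) = 39.3 dB

39.3 dB


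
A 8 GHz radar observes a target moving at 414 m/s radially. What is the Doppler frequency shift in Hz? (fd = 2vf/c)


fd = 2 * 414 * 8000000000.0 / 3e8 = 22080.0 Hz

22080.0 Hz


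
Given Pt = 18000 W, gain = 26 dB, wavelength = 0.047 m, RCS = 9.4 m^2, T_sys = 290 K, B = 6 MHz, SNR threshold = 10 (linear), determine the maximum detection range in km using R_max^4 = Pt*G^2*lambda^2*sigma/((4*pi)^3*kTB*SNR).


G_lin = 10^(26/10) = 398.107171
R^4 = 18000 * 398.107171^2 * 0.047^2 * 9.4 / ((4*pi)^3 * 1.38e-23 * 290 * 6000000.0 * 10)
R^4 = 1.24319e17 m^4
R_max = (1.24319e17)^(1/4) = 18777.4 m = 18.8 km

18.8 km


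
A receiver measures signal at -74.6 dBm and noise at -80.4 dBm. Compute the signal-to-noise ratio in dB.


SNR = -74.6 - (-80.4) = 5.8 dB

5.8 dB


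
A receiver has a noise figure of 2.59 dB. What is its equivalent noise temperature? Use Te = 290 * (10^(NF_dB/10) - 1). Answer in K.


NF_lin = 10^(2.59/10) = 1.815516
Te = 290 * (1.815516 - 1) = 236.5 K

236.5 K


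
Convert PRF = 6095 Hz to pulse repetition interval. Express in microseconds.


PRI = 1/6095 = 0.0001640689 s = 164.1 us

164.1 us


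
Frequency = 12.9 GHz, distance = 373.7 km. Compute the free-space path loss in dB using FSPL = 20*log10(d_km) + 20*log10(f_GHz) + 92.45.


20*log10(373.7) = 51.45
20*log10(12.9) = 22.21
FSPL = 166.1 dB

166.1 dB


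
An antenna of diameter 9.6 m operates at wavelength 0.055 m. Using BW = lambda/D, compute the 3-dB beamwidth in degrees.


BW_rad = 0.055 / 9.6 = 0.005729
BW_deg = 0.33 degrees

0.33 degrees


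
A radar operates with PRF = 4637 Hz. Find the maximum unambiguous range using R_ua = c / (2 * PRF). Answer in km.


R_ua = 3e8 / (2 * 4637) = 32348.5 m = 32.3 km

32.3 km


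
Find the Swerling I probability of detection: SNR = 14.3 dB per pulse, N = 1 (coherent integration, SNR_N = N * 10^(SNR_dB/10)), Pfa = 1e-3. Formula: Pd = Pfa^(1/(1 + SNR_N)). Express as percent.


SNR_lin = 10^(14.3/10) = 26.91535
SNR_N = 1 * 26.91535 = 26.91535
1/(1 + SNR_N) = 1/27.91535 = 0.0358226
Pd = (1e-3)^0.0358226 = 0.78079
Pd = 78.1%

78.1%


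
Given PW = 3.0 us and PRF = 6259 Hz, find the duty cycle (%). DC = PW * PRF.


DC = 3.0e-6 * 6259 * 100 = 1.88%

1.88%


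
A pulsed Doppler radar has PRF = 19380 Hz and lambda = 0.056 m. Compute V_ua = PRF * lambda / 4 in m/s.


V_ua = 19380 * 0.056 / 4 = 271.3 m/s

271.3 m/s


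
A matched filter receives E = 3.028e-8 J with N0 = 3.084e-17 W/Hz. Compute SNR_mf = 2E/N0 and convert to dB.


SNR_lin = 2 * 3.028e-8 / 3.084e-17 = 1.964e9
SNR_dB = 10*log10(1.964e9) = 92.9 dB

92.9 dB


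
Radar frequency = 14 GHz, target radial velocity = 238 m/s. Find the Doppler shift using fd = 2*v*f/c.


fd = 2 * 238 * 14000000000.0 / 3e8 = 22213.3 Hz

22213.3 Hz


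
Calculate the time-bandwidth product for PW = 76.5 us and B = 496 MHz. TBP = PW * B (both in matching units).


TBP = 76.5 * 496 = 37944.0

37944.0


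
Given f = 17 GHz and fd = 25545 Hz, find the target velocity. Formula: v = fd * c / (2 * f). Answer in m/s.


v = 25545 * 3e8 / (2 * 17000000000.0) = 225.4 m/s

225.4 m/s


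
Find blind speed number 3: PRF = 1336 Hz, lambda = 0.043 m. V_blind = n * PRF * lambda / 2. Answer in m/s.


V_blind = 3 * 1336 * 0.043 / 2 = 86.2 m/s

86.2 m/s


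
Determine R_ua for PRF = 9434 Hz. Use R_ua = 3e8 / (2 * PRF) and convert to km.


R_ua = 3e8 / (2 * 9434) = 15899.9 m = 15.9 km

15.9 km


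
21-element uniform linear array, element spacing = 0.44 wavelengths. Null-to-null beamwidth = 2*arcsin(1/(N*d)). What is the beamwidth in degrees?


1/(N*d) = 1/(21*0.44) = 0.108225
BW = 2*arcsin(0.108225) = 12.4 degrees

12.4 degrees


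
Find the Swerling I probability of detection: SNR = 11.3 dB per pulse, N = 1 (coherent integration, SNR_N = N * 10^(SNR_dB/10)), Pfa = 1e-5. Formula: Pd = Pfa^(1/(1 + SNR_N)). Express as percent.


SNR_lin = 10^(11.3/10) = 13.48963
SNR_N = 1 * 13.48963 = 13.48963
1/(1 + SNR_N) = 1/14.48963 = 0.0690149
Pd = (1e-5)^0.0690149 = 0.45178
Pd = 45.2%

45.2%


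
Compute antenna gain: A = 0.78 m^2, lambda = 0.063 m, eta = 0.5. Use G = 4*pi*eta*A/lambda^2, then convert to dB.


G_linear = 4*pi*0.5*0.78/0.063^2 = 1234.79
G_dB = 10*log10(1234.79) = 30.9 dB

30.9 dB


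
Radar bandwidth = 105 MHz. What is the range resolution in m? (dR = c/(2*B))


dR = 3e8 / (2 * 105000000.0) = 1.43 m

1.43 m


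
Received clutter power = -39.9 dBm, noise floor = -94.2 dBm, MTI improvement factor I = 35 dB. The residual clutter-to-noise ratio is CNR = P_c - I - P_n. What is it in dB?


CNR = -39.9 - 35 - (-94.2) = 19.3 dB

19.3 dB


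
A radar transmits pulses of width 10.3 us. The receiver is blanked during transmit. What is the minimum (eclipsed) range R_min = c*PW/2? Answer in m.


R_min = 3e8 * 10.3e-6 / 2 = 1545.0 m

1545.0 m


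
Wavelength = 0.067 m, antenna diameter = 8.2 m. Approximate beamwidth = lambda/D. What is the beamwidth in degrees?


BW_rad = 0.067 / 8.2 = 0.008171
BW_deg = 0.47 degrees

0.47 degrees


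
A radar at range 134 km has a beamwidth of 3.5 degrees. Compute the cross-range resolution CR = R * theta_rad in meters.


BW_rad = 0.061086524
CR = 134000 * 0.061086524 = 8185.6 m

8185.6 m


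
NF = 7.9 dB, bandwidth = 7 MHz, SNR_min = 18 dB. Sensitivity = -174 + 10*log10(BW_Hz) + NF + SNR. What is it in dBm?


10*log10(7000000.0) = 68.45
S = -174 + 68.45 + 7.9 + 18 = -79.6 dBm

-79.6 dBm


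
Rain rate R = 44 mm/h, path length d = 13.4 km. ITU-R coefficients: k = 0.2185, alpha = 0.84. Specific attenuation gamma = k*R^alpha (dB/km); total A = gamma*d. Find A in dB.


gamma = 0.2185 * 44^0.84 = 5.247491 dB/km
A = 5.247491 * 13.4 = 70.32 dB

70.32 dB


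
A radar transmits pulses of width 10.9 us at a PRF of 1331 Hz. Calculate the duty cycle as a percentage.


DC = 10.9e-6 * 1331 * 100 = 1.45%

1.45%


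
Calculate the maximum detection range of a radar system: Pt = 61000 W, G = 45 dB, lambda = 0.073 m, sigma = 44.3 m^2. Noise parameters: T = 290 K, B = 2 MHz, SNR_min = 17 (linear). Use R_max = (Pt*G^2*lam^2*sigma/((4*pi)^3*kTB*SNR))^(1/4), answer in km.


G_lin = 10^(45/10) = 31622.776602
R^4 = 61000 * 31622.776602^2 * 0.073^2 * 44.3 / ((4*pi)^3 * 1.38e-23 * 290 * 2000000.0 * 17)
R^4 = 5.33327e22 m^4
R_max = (5.33327e22)^(1/4) = 480560.9 m = 480.6 km

480.6 km


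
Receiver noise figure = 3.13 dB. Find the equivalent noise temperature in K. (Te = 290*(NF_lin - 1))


NF_lin = 10^(3.13/10) = 2.055891
Te = 290 * (2.055891 - 1) = 306.2 K

306.2 K


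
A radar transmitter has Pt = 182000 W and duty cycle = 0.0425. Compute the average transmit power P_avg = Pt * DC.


P_avg = 182000 * 0.0425 = 7735.0 W

7735.0 W


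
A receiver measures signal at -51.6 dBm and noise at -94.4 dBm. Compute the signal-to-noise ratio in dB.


SNR = -51.6 - (-94.4) = 42.8 dB

42.8 dB


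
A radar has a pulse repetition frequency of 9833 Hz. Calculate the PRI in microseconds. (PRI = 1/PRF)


PRI = 1/9833 = 0.0001016984 s = 101.7 us

101.7 us


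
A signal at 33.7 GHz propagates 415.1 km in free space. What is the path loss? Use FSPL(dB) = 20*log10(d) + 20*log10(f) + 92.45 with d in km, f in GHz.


20*log10(415.1) = 52.36
20*log10(33.7) = 30.55
FSPL = 175.4 dB

175.4 dB


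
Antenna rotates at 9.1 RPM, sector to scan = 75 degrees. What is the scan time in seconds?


t = 75 / (9.1 * 360) * 60 = 1.37 s

1.37 s


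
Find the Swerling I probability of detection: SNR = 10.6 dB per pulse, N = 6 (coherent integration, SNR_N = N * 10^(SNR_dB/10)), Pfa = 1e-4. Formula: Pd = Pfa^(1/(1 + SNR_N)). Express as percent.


SNR_lin = 10^(10.6/10) = 11.48154
SNR_N = 6 * 11.48154 = 68.88924
1/(1 + SNR_N) = 1/69.88924 = 0.0143084
Pd = (1e-4)^0.0143084 = 0.87653
Pd = 87.7%

87.7%


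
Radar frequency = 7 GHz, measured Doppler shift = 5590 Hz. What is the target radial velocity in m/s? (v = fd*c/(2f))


v = 5590 * 3e8 / (2 * 7000000000.0) = 119.8 m/s

119.8 m/s


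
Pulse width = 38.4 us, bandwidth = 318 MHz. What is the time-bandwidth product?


TBP = 38.4 * 318 = 12211.2

12211.2


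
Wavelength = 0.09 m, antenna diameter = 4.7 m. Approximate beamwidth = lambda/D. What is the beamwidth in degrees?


BW_rad = 0.09 / 4.7 = 0.019149
BW_deg = 1.1 degrees

1.1 degrees


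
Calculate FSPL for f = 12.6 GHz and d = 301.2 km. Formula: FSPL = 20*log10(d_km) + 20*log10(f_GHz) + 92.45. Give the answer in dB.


20*log10(301.2) = 49.58
20*log10(12.6) = 22.01
FSPL = 164.0 dB

164.0 dB


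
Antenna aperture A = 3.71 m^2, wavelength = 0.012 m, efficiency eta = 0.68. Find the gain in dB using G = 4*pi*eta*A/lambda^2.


G_linear = 4*pi*0.68*3.71/0.012^2 = 220155.83
G_dB = 10*log10(220155.83) = 53.4 dB

53.4 dB


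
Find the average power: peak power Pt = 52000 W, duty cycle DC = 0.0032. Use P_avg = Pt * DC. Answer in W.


P_avg = 52000 * 0.0032 = 166.4 W

166.4 W


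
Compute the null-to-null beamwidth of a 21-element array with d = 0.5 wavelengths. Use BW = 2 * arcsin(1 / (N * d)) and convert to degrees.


1/(N*d) = 1/(21*0.5) = 0.095238
BW = 2*arcsin(0.095238) = 10.9 degrees

10.9 degrees


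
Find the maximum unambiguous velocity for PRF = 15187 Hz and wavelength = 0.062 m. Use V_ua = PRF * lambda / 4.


V_ua = 15187 * 0.062 / 4 = 235.4 m/s

235.4 m/s


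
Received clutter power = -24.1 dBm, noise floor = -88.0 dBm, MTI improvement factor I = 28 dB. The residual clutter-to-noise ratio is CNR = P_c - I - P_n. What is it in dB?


CNR = -24.1 - 28 - (-88.0) = 35.9 dB

35.9 dB


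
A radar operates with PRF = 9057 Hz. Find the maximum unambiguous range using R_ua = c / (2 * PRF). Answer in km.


R_ua = 3e8 / (2 * 9057) = 16561.8 m = 16.6 km

16.6 km


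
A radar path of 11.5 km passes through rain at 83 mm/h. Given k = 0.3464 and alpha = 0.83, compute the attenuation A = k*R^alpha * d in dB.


gamma = 0.3464 * 83^0.83 = 13.564778 dB/km
A = 13.564778 * 11.5 = 155.99 dB

155.99 dB


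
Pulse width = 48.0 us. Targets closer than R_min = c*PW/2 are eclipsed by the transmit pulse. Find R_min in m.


R_min = 3e8 * 48.0e-6 / 2 = 7200.0 m

7200.0 m


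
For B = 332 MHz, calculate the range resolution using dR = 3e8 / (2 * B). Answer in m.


dR = 3e8 / (2 * 332000000.0) = 0.45 m

0.45 m


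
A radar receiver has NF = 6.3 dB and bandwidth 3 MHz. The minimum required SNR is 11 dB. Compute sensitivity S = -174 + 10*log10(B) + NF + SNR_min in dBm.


10*log10(3000000.0) = 64.77
S = -174 + 64.77 + 6.3 + 11 = -91.9 dBm

-91.9 dBm


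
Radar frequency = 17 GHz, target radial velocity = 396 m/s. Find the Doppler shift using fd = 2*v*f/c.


fd = 2 * 396 * 17000000000.0 / 3e8 = 44880.0 Hz

44880.0 Hz


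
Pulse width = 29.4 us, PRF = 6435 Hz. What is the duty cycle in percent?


DC = 29.4e-6 * 6435 * 100 = 18.92%

18.92%


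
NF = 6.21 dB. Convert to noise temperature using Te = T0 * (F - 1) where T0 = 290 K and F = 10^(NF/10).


NF_lin = 10^(6.21/10) = 4.178304
Te = 290 * (4.178304 - 1) = 921.7 K

921.7 K


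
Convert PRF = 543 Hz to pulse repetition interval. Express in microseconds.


PRI = 1/543 = 0.0018416206 s = 1841.6 us

1841.6 us


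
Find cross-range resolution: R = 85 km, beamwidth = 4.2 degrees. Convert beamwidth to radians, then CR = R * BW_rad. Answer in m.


BW_rad = 0.073303829
CR = 85000 * 0.073303829 = 6230.8 m

6230.8 m


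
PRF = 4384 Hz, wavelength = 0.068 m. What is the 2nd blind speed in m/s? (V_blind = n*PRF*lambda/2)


V_blind = 2 * 4384 * 0.068 / 2 = 298.1 m/s

298.1 m/s


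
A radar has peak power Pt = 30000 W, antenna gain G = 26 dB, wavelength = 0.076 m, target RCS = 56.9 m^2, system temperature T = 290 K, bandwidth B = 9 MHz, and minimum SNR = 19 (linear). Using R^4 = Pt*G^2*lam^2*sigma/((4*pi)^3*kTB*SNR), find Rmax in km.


G_lin = 10^(26/10) = 398.107171
R^4 = 30000 * 398.107171^2 * 0.076^2 * 56.9 / ((4*pi)^3 * 1.38e-23 * 290 * 9000000.0 * 19)
R^4 = 1.15069e18 m^4
R_max = (1.15069e18)^(1/4) = 32752.1 m = 32.8 km

32.8 km


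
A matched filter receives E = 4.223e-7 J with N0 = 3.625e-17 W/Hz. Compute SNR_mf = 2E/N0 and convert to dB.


SNR_lin = 2 * 4.223e-7 / 3.625e-17 = 2.33e10
SNR_dB = 10*log10(2.33e10) = 103.7 dB

103.7 dB


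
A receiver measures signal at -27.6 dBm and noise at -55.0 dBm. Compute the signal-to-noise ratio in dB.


SNR = -27.6 - (-55.0) = 27.4 dB

27.4 dB


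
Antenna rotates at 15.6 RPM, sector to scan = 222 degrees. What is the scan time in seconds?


t = 222 / (15.6 * 360) * 60 = 2.37 s

2.37 s


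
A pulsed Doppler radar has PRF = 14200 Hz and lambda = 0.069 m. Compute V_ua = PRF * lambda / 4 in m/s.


V_ua = 14200 * 0.069 / 4 = 245.0 m/s

245.0 m/s


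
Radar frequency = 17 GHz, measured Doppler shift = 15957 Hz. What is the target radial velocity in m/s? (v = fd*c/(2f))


v = 15957 * 3e8 / (2 * 17000000000.0) = 140.8 m/s

140.8 m/s


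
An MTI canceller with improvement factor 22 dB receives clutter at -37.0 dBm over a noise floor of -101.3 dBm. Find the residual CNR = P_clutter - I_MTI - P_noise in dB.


CNR = -37.0 - 22 - (-101.3) = 42.3 dB

42.3 dB


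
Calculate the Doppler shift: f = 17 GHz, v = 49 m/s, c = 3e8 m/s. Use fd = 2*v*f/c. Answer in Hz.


fd = 2 * 49 * 17000000000.0 / 3e8 = 5553.3 Hz

5553.3 Hz


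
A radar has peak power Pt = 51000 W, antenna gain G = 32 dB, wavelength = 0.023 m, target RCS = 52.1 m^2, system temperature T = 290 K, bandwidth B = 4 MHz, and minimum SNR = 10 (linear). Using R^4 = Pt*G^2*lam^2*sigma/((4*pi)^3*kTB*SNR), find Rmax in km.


G_lin = 10^(32/10) = 1584.893192
R^4 = 51000 * 1584.893192^2 * 0.023^2 * 52.1 / ((4*pi)^3 * 1.38e-23 * 290 * 4000000.0 * 10)
R^4 = 1.11147e19 m^4
R_max = (1.11147e19)^(1/4) = 57739.7 m = 57.7 km

57.7 km


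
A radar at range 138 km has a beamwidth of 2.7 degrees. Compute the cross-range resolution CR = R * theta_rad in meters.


BW_rad = 0.04712389
CR = 138000 * 0.04712389 = 6503.1 m

6503.1 m


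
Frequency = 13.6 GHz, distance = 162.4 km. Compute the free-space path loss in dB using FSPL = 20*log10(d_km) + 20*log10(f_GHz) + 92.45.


20*log10(162.4) = 44.21
20*log10(13.6) = 22.67
FSPL = 159.3 dB

159.3 dB


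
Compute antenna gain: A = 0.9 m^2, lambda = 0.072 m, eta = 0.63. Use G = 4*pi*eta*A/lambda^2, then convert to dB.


G_linear = 4*pi*0.63*0.9/0.072^2 = 1374.45
G_dB = 10*log10(1374.45) = 31.4 dB

31.4 dB


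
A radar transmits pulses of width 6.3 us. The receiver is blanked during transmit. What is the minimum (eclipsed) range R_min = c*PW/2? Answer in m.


R_min = 3e8 * 6.3e-6 / 2 = 945.0 m

945.0 m


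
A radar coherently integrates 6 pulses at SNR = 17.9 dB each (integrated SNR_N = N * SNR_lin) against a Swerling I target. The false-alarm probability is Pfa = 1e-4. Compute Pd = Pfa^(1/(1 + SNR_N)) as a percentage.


SNR_lin = 10^(17.9/10) = 61.6595
SNR_N = 6 * 61.6595 = 369.957
1/(1 + SNR_N) = 1/370.957 = 0.0026957
Pd = (1e-4)^0.0026957 = 0.97548
Pd = 97.5%

97.5%


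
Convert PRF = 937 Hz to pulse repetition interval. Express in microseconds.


PRI = 1/937 = 0.0010672359 s = 1067.2 us

1067.2 us


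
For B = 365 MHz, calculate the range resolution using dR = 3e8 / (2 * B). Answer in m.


dR = 3e8 / (2 * 365000000.0) = 0.41 m

0.41 m


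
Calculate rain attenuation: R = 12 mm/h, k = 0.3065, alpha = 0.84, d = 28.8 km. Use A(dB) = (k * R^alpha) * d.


gamma = 0.3065 * 12^0.84 = 2.471398 dB/km
A = 2.471398 * 28.8 = 71.18 dB

71.18 dB


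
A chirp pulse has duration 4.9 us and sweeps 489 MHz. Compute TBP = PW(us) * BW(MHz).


TBP = 4.9 * 489 = 2396.1

2396.1


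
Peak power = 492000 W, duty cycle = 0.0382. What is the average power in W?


P_avg = 492000 * 0.0382 = 18794.4 W

18794.4 W


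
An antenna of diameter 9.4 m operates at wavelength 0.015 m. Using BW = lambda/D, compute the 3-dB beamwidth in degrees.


BW_rad = 0.015 / 9.4 = 0.001596
BW_deg = 0.09 degrees

0.09 degrees


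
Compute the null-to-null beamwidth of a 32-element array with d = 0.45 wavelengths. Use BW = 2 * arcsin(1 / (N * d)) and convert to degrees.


1/(N*d) = 1/(32*0.45) = 0.069444
BW = 2*arcsin(0.069444) = 8.0 degrees

8.0 degrees


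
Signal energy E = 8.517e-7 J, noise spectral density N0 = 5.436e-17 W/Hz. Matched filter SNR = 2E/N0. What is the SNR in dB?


SNR_lin = 2 * 8.517e-7 / 5.436e-17 = 3.134e10
SNR_dB = 10*log10(3.134e10) = 105.0 dB

105.0 dB


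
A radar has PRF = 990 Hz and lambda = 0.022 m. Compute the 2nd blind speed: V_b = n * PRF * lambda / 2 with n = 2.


V_blind = 2 * 990 * 0.022 / 2 = 21.8 m/s

21.8 m/s


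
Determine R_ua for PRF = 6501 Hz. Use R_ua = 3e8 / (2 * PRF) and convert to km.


R_ua = 3e8 / (2 * 6501) = 23073.4 m = 23.1 km

23.1 km


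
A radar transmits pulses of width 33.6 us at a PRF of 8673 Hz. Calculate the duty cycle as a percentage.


DC = 33.6e-6 * 8673 * 100 = 29.14%

29.14%


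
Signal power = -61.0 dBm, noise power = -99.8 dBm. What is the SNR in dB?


SNR = -61.0 - (-99.8) = 38.8 dB

38.8 dB


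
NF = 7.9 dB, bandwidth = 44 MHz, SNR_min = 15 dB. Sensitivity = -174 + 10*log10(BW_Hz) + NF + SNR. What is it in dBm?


10*log10(44000000.0) = 76.43
S = -174 + 76.43 + 7.9 + 15 = -74.7 dBm

-74.7 dBm


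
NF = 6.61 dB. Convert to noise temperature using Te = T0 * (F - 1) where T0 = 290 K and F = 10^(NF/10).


NF_lin = 10^(6.61/10) = 4.581419
Te = 290 * (4.581419 - 1) = 1038.6 K

1038.6 K


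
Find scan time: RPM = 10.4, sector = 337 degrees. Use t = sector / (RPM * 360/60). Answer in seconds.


t = 337 / (10.4 * 360) * 60 = 5.4 s

5.4 s


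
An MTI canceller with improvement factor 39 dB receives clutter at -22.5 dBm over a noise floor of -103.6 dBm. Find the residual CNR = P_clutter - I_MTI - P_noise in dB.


CNR = -22.5 - 39 - (-103.6) = 42.1 dB

42.1 dB


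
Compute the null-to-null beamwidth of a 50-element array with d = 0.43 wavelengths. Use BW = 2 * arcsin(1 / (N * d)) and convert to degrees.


1/(N*d) = 1/(50*0.43) = 0.046512
BW = 2*arcsin(0.046512) = 5.3 degrees

5.3 degrees


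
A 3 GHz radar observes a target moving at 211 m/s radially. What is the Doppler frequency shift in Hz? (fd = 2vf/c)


fd = 2 * 211 * 3000000000.0 / 3e8 = 4220.0 Hz

4220.0 Hz


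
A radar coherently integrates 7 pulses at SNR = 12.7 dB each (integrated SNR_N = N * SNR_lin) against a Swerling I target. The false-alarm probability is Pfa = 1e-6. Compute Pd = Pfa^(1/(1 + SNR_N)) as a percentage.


SNR_lin = 10^(12.7/10) = 18.62087
SNR_N = 7 * 18.62087 = 130.34609
1/(1 + SNR_N) = 1/131.34609 = 0.0076135
Pd = (1e-6)^0.0076135 = 0.90016
Pd = 90.0%

90.0%


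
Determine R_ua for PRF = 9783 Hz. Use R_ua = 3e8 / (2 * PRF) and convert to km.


R_ua = 3e8 / (2 * 9783) = 15332.7 m = 15.3 km

15.3 km


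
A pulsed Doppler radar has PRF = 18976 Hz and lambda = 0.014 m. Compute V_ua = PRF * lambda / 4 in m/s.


V_ua = 18976 * 0.014 / 4 = 66.4 m/s

66.4 m/s


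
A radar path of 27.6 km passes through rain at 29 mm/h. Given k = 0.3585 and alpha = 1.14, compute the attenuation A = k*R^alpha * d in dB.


gamma = 0.3585 * 29^1.14 = 16.658001 dB/km
A = 16.658001 * 27.6 = 459.76 dB

459.76 dB


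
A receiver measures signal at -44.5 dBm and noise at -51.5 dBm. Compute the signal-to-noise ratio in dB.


SNR = -44.5 - (-51.5) = 7.0 dB

7.0 dB


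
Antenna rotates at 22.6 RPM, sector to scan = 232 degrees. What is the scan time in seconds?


t = 232 / (22.6 * 360) * 60 = 1.71 s

1.71 s


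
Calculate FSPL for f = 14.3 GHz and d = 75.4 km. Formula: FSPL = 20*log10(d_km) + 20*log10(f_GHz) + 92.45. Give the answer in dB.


20*log10(75.4) = 37.55
20*log10(14.3) = 23.11
FSPL = 153.1 dB

153.1 dB


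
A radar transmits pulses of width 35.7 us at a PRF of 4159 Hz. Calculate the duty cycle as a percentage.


DC = 35.7e-6 * 4159 * 100 = 14.85%

14.85%


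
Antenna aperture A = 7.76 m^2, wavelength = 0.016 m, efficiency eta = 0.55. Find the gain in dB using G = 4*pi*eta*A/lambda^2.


G_linear = 4*pi*0.55*7.76/0.016^2 = 209504.96
G_dB = 10*log10(209504.96) = 53.2 dB

53.2 dB


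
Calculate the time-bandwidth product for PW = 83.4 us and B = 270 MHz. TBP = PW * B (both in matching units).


TBP = 83.4 * 270 = 22518.0

22518.0


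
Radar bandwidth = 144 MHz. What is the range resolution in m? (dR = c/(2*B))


dR = 3e8 / (2 * 144000000.0) = 1.04 m

1.04 m


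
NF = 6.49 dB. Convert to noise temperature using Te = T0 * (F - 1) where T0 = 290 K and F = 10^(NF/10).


NF_lin = 10^(6.49/10) = 4.456562
Te = 290 * (4.456562 - 1) = 1002.4 K

1002.4 K


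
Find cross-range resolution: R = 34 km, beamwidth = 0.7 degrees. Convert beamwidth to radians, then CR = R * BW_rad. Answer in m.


BW_rad = 0.012217305
CR = 34000 * 0.012217305 = 415.4 m

415.4 m


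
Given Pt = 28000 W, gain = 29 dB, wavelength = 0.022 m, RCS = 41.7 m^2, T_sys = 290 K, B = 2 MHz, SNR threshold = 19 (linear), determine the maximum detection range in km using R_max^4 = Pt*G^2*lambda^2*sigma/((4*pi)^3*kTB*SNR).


G_lin = 10^(29/10) = 794.328235
R^4 = 28000 * 794.328235^2 * 0.022^2 * 41.7 / ((4*pi)^3 * 1.38e-23 * 290 * 2000000.0 * 19)
R^4 = 1.18154e18 m^4
R_max = (1.18154e18)^(1/4) = 32969.5 m = 33.0 km

33.0 km


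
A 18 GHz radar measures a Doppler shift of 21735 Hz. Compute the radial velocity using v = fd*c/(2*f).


v = 21735 * 3e8 / (2 * 18000000000.0) = 181.1 m/s

181.1 m/s


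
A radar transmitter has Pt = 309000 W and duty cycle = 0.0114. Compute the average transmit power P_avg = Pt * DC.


P_avg = 309000 * 0.0114 = 3522.6 W

3522.6 W


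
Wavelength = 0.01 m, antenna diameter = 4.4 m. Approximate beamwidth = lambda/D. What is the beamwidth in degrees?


BW_rad = 0.01 / 4.4 = 0.002273
BW_deg = 0.13 degrees

0.13 degrees


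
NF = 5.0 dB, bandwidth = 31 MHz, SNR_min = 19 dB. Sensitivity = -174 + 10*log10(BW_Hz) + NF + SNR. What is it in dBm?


10*log10(31000000.0) = 74.91
S = -174 + 74.91 + 5.0 + 19 = -75.1 dBm

-75.1 dBm


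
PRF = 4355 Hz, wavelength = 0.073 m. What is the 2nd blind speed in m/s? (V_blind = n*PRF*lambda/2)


V_blind = 2 * 4355 * 0.073 / 2 = 317.9 m/s

317.9 m/s


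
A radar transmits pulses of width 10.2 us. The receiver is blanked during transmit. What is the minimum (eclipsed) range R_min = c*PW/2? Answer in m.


R_min = 3e8 * 10.2e-6 / 2 = 1530.0 m

1530.0 m


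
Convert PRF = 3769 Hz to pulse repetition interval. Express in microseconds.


PRI = 1/3769 = 0.0002653224 s = 265.3 us

265.3 us


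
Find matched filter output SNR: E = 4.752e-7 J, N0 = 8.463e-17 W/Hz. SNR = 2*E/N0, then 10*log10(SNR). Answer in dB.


SNR_lin = 2 * 4.752e-7 / 8.463e-17 = 1.123e10
SNR_dB = 10*log10(1.123e10) = 100.5 dB

100.5 dB


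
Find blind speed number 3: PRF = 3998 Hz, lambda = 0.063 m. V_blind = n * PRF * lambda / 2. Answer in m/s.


V_blind = 3 * 3998 * 0.063 / 2 = 377.8 m/s

377.8 m/s


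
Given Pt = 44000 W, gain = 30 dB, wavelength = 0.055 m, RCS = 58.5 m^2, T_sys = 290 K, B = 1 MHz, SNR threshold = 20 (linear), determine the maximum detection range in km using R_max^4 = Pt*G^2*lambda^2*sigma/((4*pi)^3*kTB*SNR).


G_lin = 10^(30/10) = 1000.0
R^4 = 44000 * 1000.0^2 * 0.055^2 * 58.5 / ((4*pi)^3 * 1.38e-23 * 290 * 1000000.0 * 20)
R^4 = 4.90227e19 m^4
R_max = (4.90227e19)^(1/4) = 83675.7 m = 83.7 km

83.7 km


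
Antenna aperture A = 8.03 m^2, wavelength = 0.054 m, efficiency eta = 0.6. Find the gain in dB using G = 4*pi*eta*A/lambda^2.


G_linear = 4*pi*0.6*8.03/0.054^2 = 20762.95
G_dB = 10*log10(20762.95) = 43.2 dB

43.2 dB


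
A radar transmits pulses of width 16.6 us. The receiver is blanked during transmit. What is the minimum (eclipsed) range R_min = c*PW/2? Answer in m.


R_min = 3e8 * 16.6e-6 / 2 = 2490.0 m

2490.0 m


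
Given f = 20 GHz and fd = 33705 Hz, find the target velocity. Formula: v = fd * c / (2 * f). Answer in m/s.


v = 33705 * 3e8 / (2 * 20000000000.0) = 252.8 m/s

252.8 m/s


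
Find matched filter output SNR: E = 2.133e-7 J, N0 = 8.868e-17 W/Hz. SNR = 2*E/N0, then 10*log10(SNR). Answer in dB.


SNR_lin = 2 * 2.133e-7 / 8.868e-17 = 4.811e9
SNR_dB = 10*log10(4.811e9) = 96.8 dB

96.8 dB


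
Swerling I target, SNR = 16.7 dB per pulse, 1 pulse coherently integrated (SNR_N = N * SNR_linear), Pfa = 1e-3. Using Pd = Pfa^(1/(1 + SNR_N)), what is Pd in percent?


SNR_lin = 10^(16.7/10) = 46.77351
SNR_N = 1 * 46.77351 = 46.77351
1/(1 + SNR_N) = 1/47.77351 = 0.0209321
Pd = (1e-3)^0.0209321 = 0.86537
Pd = 86.5%

86.5%


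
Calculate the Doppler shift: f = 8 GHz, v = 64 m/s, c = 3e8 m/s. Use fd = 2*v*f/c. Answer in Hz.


fd = 2 * 64 * 8000000000.0 / 3e8 = 3413.3 Hz

3413.3 Hz


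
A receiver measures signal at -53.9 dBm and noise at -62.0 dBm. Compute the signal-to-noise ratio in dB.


SNR = -53.9 - (-62.0) = 8.1 dB

8.1 dB


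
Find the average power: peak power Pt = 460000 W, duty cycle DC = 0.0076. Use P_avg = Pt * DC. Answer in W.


P_avg = 460000 * 0.0076 = 3496.0 W

3496.0 W


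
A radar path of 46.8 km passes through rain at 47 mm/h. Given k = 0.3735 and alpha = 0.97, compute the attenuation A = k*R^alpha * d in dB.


gamma = 0.3735 * 47^0.97 = 15.639596 dB/km
A = 15.639596 * 46.8 = 731.93 dB

731.93 dB


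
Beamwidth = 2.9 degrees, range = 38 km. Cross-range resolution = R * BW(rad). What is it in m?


BW_rad = 0.050614548
CR = 38000 * 0.050614548 = 1923.4 m

1923.4 m


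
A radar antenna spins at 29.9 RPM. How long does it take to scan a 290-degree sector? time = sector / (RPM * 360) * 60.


t = 290 / (29.9 * 360) * 60 = 1.62 s

1.62 s


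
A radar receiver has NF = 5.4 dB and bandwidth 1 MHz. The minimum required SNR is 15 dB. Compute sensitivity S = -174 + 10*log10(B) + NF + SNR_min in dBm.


10*log10(1000000.0) = 60.0
S = -174 + 60.0 + 5.4 + 15 = -93.6 dBm

-93.6 dBm


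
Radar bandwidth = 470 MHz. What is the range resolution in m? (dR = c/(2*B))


dR = 3e8 / (2 * 470000000.0) = 0.32 m

0.32 m


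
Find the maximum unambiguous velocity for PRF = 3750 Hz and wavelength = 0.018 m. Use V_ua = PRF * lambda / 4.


V_ua = 3750 * 0.018 / 4 = 16.9 m/s

16.9 m/s


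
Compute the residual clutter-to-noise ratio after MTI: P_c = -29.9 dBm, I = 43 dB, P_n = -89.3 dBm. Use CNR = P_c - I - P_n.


CNR = -29.9 - 43 - (-89.3) = 16.4 dB

16.4 dB


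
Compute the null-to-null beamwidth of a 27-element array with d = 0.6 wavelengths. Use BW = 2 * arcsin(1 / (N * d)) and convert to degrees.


1/(N*d) = 1/(27*0.6) = 0.061728
BW = 2*arcsin(0.061728) = 7.1 degrees

7.1 degrees


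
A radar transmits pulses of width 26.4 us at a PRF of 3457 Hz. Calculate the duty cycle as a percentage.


DC = 26.4e-6 * 3457 * 100 = 9.13%

9.13%


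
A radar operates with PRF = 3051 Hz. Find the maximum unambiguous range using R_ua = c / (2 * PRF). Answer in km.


R_ua = 3e8 / (2 * 3051) = 49164.2 m = 49.2 km

49.2 km


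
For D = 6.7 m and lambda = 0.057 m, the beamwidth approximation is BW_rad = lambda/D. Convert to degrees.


BW_rad = 0.057 / 6.7 = 0.008507
BW_deg = 0.49 degrees

0.49 degrees


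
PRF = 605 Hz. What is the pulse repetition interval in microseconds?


PRI = 1/605 = 0.0016528926 s = 1652.9 us

1652.9 us


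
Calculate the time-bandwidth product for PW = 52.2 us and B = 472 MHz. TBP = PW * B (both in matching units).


TBP = 52.2 * 472 = 24638.4

24638.4


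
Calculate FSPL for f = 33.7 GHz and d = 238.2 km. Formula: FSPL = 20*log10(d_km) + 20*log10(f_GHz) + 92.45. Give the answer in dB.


20*log10(238.2) = 47.54
20*log10(33.7) = 30.55
FSPL = 170.5 dB

170.5 dB


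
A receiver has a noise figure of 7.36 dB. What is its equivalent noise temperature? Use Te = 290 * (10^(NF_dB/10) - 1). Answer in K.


NF_lin = 10^(7.36/10) = 5.445027
Te = 290 * (5.445027 - 1) = 1289.1 K

1289.1 K


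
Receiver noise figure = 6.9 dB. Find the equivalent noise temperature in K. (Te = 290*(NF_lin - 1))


NF_lin = 10^(6.9/10) = 4.897788
Te = 290 * (4.897788 - 1) = 1130.4 K

1130.4 K


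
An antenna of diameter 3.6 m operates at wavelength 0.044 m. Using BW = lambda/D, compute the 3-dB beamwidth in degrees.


BW_rad = 0.044 / 3.6 = 0.012222
BW_deg = 0.7 degrees

0.7 degrees


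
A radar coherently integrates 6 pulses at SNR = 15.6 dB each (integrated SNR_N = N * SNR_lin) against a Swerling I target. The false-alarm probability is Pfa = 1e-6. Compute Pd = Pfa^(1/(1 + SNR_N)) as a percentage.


SNR_lin = 10^(15.6/10) = 36.30781
SNR_N = 6 * 36.30781 = 217.84686
1/(1 + SNR_N) = 1/218.84686 = 0.0045694
Pd = (1e-6)^0.0045694 = 0.93882
Pd = 93.9%

93.9%


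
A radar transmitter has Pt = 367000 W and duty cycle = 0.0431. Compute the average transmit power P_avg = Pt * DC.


P_avg = 367000 * 0.0431 = 15817.7 W

15817.7 W


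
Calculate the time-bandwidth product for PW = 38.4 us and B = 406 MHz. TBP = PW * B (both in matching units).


TBP = 38.4 * 406 = 15590.4

15590.4


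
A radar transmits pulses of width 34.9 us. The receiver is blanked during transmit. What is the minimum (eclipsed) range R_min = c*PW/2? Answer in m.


R_min = 3e8 * 34.9e-6 / 2 = 5235.0 m

5235.0 m


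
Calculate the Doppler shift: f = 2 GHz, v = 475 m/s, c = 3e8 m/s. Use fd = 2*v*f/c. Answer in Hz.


fd = 2 * 475 * 2000000000.0 / 3e8 = 6333.3 Hz

6333.3 Hz


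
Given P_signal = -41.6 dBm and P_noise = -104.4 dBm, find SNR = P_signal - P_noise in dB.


SNR = -41.6 - (-104.4) = 62.8 dB

62.8 dB


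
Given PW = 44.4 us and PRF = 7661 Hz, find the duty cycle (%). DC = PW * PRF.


DC = 44.4e-6 * 7661 * 100 = 34.01%

34.01%


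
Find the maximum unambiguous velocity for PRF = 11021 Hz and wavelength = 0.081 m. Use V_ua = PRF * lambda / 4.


V_ua = 11021 * 0.081 / 4 = 223.2 m/s

223.2 m/s


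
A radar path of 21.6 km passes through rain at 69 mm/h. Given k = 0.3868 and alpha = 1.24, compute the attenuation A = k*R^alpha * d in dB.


gamma = 0.3868 * 69^1.24 = 73.732564 dB/km
A = 73.732564 * 21.6 = 1592.62 dB

1592.62 dB


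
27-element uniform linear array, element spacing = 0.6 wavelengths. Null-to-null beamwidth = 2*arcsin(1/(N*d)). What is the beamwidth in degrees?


1/(N*d) = 1/(27*0.6) = 0.061728
BW = 2*arcsin(0.061728) = 7.1 degrees

7.1 degrees


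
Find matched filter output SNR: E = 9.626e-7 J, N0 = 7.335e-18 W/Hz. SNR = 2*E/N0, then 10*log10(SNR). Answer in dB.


SNR_lin = 2 * 9.626e-7 / 7.335e-18 = 2.625e11
SNR_dB = 10*log10(2.625e11) = 114.2 dB

114.2 dB


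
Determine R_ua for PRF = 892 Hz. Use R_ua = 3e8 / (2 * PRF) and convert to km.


R_ua = 3e8 / (2 * 892) = 168161.4 m = 168.2 km

168.2 km


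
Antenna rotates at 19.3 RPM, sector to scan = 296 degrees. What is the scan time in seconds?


t = 296 / (19.3 * 360) * 60 = 2.56 s

2.56 s


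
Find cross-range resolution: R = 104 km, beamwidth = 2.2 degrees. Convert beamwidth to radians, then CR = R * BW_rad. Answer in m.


BW_rad = 0.038397244
CR = 104000 * 0.038397244 = 3993.3 m

3993.3 m


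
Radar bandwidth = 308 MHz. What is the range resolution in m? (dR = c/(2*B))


dR = 3e8 / (2 * 308000000.0) = 0.49 m

0.49 m


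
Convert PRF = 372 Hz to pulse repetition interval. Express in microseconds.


PRI = 1/372 = 0.002688172 s = 2688.2 us

2688.2 us


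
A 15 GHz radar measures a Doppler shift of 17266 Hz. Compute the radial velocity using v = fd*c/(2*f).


v = 17266 * 3e8 / (2 * 15000000000.0) = 172.7 m/s

172.7 m/s


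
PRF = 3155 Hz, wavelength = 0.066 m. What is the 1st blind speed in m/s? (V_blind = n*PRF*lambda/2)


V_blind = 1 * 3155 * 0.066 / 2 = 104.1 m/s

104.1 m/s


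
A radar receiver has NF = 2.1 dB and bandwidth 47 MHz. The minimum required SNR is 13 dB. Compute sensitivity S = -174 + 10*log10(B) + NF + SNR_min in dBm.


10*log10(47000000.0) = 76.72
S = -174 + 76.72 + 2.1 + 13 = -82.2 dBm

-82.2 dBm


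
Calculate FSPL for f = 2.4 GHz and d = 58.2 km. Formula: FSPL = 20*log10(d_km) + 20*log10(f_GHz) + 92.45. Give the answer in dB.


20*log10(58.2) = 35.3
20*log10(2.4) = 7.6
FSPL = 135.4 dB

135.4 dB


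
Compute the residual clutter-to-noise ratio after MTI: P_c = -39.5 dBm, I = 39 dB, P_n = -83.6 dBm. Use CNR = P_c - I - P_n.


CNR = -39.5 - 39 - (-83.6) = 5.1 dB

5.1 dB


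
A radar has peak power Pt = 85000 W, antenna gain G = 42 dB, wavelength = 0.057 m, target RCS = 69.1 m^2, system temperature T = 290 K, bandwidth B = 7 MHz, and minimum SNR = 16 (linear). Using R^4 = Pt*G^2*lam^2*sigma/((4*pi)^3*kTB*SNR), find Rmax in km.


G_lin = 10^(42/10) = 15848.931925
R^4 = 85000 * 15848.931925^2 * 0.057^2 * 69.1 / ((4*pi)^3 * 1.38e-23 * 290 * 7000000.0 * 16)
R^4 = 5.38917e21 m^4
R_max = (5.38917e21)^(1/4) = 270944.6 m = 270.9 km

270.9 km


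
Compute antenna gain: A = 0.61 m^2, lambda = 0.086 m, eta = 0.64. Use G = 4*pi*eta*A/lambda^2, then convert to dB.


G_linear = 4*pi*0.64*0.61/0.086^2 = 663.32
G_dB = 10*log10(663.32) = 28.2 dB

28.2 dB


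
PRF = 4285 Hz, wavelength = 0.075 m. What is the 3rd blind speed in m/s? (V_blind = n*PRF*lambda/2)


V_blind = 3 * 4285 * 0.075 / 2 = 482.1 m/s

482.1 m/s


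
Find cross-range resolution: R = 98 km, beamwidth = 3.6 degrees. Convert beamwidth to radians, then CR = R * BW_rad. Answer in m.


BW_rad = 0.062831853
CR = 98000 * 0.062831853 = 6157.5 m

6157.5 m


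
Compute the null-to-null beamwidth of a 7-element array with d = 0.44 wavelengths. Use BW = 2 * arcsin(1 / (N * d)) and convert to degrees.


1/(N*d) = 1/(7*0.44) = 0.324675
BW = 2*arcsin(0.324675) = 37.9 degrees

37.9 degrees


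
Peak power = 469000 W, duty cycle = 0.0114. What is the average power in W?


P_avg = 469000 * 0.0114 = 5346.6 W

5346.6 W


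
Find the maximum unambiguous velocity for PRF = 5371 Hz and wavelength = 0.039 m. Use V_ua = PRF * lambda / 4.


V_ua = 5371 * 0.039 / 4 = 52.4 m/s

52.4 m/s


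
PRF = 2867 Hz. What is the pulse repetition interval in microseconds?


PRI = 1/2867 = 0.0003487967 s = 348.8 us

348.8 us


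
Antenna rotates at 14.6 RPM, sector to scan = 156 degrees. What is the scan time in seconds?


t = 156 / (14.6 * 360) * 60 = 1.78 s

1.78 s


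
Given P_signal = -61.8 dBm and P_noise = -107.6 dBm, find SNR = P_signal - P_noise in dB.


SNR = -61.8 - (-107.6) = 45.8 dB

45.8 dB


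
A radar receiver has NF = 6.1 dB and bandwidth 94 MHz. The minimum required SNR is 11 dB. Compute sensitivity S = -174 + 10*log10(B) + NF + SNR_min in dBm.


10*log10(94000000.0) = 79.73
S = -174 + 79.73 + 6.1 + 11 = -77.2 dBm

-77.2 dBm


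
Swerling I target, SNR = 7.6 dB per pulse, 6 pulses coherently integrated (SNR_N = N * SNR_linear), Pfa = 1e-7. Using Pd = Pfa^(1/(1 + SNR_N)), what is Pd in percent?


SNR_lin = 10^(7.6/10) = 5.7544
SNR_N = 6 * 5.7544 = 34.5264
1/(1 + SNR_N) = 1/35.5264 = 0.0281481
Pd = (1e-7)^0.0281481 = 0.63528
Pd = 63.5%

63.5%


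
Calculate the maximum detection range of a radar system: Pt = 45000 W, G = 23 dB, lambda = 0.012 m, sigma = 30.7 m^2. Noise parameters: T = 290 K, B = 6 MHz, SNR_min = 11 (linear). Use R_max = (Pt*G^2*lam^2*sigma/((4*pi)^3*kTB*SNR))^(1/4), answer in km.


G_lin = 10^(23/10) = 199.526231
R^4 = 45000 * 199.526231^2 * 0.012^2 * 30.7 / ((4*pi)^3 * 1.38e-23 * 290 * 6000000.0 * 11)
R^4 = 1.51099e16 m^4
R_max = (1.51099e16)^(1/4) = 11087.0 m = 11.1 km

11.1 km


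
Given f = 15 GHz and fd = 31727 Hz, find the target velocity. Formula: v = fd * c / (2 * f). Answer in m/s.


v = 31727 * 3e8 / (2 * 15000000000.0) = 317.3 m/s

317.3 m/s


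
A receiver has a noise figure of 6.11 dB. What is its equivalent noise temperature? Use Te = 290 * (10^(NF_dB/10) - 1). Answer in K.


NF_lin = 10^(6.11/10) = 4.083194
Te = 290 * (4.083194 - 1) = 894.1 K

894.1 K


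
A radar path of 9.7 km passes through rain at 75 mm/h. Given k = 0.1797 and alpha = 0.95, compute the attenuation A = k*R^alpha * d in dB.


gamma = 0.1797 * 75^0.95 = 10.860661 dB/km
A = 10.860661 * 9.7 = 105.35 dB

105.35 dB


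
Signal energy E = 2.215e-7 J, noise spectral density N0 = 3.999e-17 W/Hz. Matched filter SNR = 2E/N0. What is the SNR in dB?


SNR_lin = 2 * 2.215e-7 / 3.999e-17 = 1.108e10
SNR_dB = 10*log10(1.108e10) = 100.4 dB

100.4 dB
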